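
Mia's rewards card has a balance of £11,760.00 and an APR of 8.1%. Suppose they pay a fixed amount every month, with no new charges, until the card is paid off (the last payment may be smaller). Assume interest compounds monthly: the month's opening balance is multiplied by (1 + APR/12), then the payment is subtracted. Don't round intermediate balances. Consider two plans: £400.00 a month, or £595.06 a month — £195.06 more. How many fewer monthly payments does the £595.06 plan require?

Monthly rate r = 8.1%/12 = 0.675% = 0.00675.
At £400.00/mo: n = ⌈−ln(1 − rB₀/P)/ln(1+r)⌉ = 33 payments (last £352.95); total interest = total paid − £11,760.00 = £1,392.95.
At £595.06/mo: 22 payments (last £168.65); total interest £904.91.
Payments saved = 33 − 22 = 11.

11 fewer payments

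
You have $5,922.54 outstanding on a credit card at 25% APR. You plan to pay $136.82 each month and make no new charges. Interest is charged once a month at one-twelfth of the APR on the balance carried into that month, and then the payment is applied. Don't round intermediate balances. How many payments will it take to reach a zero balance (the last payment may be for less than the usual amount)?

113 payments

Monthly rate r = 25%/12 = 2.08333% = 0.0208333.
Recurrence: B ← B·(1+r) − $136.82.
Month 1: interest $123.39; balance after payment $5,909.11.
Month 2: interest $123.11; balance after payment $5,895.39.
Closed form: n = −ln(1 − rB₀/P)/ln(1+r) = −ln(0.098186)/ln(1.02083) ≈ 112.559, so the balance reaches zero during payment 113.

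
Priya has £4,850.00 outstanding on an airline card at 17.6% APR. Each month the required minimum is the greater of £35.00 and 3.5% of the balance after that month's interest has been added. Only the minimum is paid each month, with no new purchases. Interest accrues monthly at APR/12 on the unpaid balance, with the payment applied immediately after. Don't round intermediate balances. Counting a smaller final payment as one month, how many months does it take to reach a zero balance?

Monthly rate r = 17.6%/12 = 1.46667% = 0.0146667.
While 3.5% of the post-interest balance exceeds £35.00, each month B ← (B·(1+r))·(1 − 0.035), i.e. B shrinks by the factor (1+r)·0.965 = 0.97915.
This holds for months 1–76. Entering month 77 the balance is £978.13; 3.5% of the post-interest balance is now below £35.00, so the flat £35.00 minimum applies from here.
From month 77 a fixed £35.00 at rate r clears £978.13 in 37 more payments. Total: 76 + 37 = 113 months.

113 months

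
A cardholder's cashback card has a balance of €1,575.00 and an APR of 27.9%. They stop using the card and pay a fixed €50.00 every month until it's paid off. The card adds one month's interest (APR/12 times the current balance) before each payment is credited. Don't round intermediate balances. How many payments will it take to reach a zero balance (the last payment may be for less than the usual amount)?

Monthly rate r = 27.9%/12 = 2.325% = 0.02325.
Recurrence: B ← B·(1+r) − €50.00.
Month 1: interest €36.62; balance after payment €1,561.62.
Month 2: interest €36.31; balance after payment €1,547.93.
Closed form: n = −ln(1 − rB₀/P)/ln(1+r) = −ln(0.26763)/ln(1.02325) ≈ 57.352, so the balance reaches zero during payment 58.

58 months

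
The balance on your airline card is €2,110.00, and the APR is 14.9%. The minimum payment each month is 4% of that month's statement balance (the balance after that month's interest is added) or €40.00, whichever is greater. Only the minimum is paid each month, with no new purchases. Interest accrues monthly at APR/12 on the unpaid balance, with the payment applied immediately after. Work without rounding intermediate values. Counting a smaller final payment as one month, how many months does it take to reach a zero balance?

57 months

Monthly rate r = 14.9%/12 = 1.24167% = 0.0124167.
While 4% of the post-interest balance exceeds €40.00, each month B ← (B·(1+r))·(1 − 0.04), i.e. B shrinks by the factor (1+r)·0.96 = 0.97192.
This holds for months 1–27. Entering month 28 the balance is €977.93; 4% of the post-interest balance is now below €40.00, so the flat €40.00 minimum applies from here.
From month 28 a fixed €40.00 at rate r clears €977.93 in 30 more payments. Total: 27 + 30 = 57 months.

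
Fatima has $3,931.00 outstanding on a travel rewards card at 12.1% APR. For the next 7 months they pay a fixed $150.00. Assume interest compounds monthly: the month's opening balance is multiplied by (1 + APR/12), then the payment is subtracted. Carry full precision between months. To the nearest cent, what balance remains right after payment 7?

$3,134.70

Monthly rate r = 12.1%/12 = 1.00833% = 0.0100833.
Each month: B ← B·(1+r) − $150.00.
Month 1: interest $39.64; balance after payment $3,820.64.
Month 2: interest $38.52; balance after payment $3,709.16.
Month 3: interest $37.40; balance after payment $3,596.56.
Month 4: interest $36.27; balance after payment $3,482.83.
Month 5: interest $35.12; balance after payment $3,367.95.
Month 6: interest $33.96; balance after payment $3,251.91.
Month 7: interest $32.79; balance after payment $3,134.70.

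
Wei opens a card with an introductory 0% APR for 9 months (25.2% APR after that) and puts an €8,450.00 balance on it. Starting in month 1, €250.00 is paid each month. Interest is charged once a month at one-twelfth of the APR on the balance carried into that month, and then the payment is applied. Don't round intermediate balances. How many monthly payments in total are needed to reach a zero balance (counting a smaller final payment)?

Promo months 1–9 at r₀ = 0%/12 = 0; months 10+ at r₁ = 25.2%/12 = 0.021.
After month 9 (no interest yet): B = €8,450.00 − 9·€250.00 = €6,200.00.
Then at r₁ with €250.00/mo: n₂ = −ln(1 − r₁·B/P)/ln(1+r₁) ≈ 35.40 → 36 more payments.

45 payments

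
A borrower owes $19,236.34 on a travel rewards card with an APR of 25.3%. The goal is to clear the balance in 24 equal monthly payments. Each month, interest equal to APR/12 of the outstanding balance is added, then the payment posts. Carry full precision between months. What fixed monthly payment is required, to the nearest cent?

$1,029.57

Monthly rate r = 25.3%/12 = 2.10833% = 0.0210833.
Level-payment amortization: P = B₀·r / (1 − (1+r)^(−n)) = 19236.34·0.0210833 / (1 − 1.02108^(−24)).
Denominator 1 − (1+r)^(−24) = 0.39391784.
P = 405.566 / 0.39391784 ≈ 1029.57.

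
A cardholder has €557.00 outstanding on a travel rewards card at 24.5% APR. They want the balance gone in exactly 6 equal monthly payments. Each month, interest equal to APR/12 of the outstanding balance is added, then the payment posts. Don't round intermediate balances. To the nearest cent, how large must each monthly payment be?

Monthly rate r = 24.5%/12 = 2.04167% = 0.0204167.
Level-payment amortization: P = B₀·r / (1 − (1+r)^(−n)) = 557.00·0.0204167 / (1 − 1.02042^(−6)).
Denominator 1 − (1+r)^(−6) = 0.11420191.
P = 11.3721 / 0.11420191 ≈ 99.58.

€99.58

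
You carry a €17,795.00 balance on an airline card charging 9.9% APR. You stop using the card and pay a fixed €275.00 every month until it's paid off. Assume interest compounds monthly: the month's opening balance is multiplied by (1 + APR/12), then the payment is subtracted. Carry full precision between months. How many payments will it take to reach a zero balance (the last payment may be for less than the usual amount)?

93 payments

Monthly rate r = 9.9%/12 = 0.825% = 0.00825.
Recurrence: B ← B·(1+r) − €275.00.
Month 1: interest €146.81; balance after payment €17,666.81.
Month 2: interest €145.75; balance after payment €17,537.56.
Closed form: n = −ln(1 − rB₀/P)/ln(1+r) = −ln(0.46615)/ln(1.00825) ≈ 92.896, so the balance reaches zero during payment 93.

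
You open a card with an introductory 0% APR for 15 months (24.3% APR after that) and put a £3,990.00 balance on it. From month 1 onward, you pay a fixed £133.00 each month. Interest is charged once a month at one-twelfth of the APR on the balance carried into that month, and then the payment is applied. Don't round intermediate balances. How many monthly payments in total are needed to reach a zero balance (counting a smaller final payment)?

34 months

Promo months 1–15 at r₀ = 0%/12 = 0; months 16+ at r₁ = 24.3%/12 = 0.02025.
After month 15 (no interest yet): B = £3,990.00 − 15·£133.00 = £1,995.00.
Then at r₁ with £133.00/mo: n₂ = −ln(1 − r₁·B/P)/ln(1+r₁) ≈ 18.06 → 19 more payments.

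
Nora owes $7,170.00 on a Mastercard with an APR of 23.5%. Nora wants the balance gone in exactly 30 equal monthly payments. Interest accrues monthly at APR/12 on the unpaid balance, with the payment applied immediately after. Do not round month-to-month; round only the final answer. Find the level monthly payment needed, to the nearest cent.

$318.31

Monthly rate r = 23.5%/12 = 1.95833% = 0.0195833.
Level-payment amortization: P = B₀·r / (1 − (1+r)^(−n)) = 7170.00·0.0195833 / (1 − 1.01958^(−30)).
Denominator 1 − (1+r)^(−30) = 0.441120512.
P = 140.413 / 0.441120512 ≈ 318.31.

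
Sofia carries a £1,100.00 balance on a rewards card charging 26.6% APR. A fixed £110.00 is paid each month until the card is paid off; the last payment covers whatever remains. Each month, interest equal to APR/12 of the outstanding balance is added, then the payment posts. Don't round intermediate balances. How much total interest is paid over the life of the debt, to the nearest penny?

Monthly rate r = 26.6%/12 = 2.21667% = 0.0221667.
Payoff takes n = ⌈−ln(1 − rB₀/P)/ln(1+r)⌉ = ⌈11.430⌉ = 12 payments; the last is £47.61.
Total paid = 11·£110.00 + £47.61 = £1,257.61.
Total interest = total paid − principal = £1,257.61 − £1,100.00 = £157.61.

£157.61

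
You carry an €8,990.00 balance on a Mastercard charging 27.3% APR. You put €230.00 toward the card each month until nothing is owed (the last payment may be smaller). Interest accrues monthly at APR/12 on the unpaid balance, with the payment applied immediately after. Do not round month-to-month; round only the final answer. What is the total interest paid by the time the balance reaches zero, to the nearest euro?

Monthly rate r = 27.3%/12 = 2.275% = 0.02275.
Payoff takes n = ⌈−ln(1 − rB₀/P)/ln(1+r)⌉ = ⌈97.812⌉ = 98 payments; the last is €187.10.
Total paid = 97·€230.00 + €187.10 = €22,497.10.
Total interest = total paid − principal = €22,497.10 − €8,990.00 = €13,507.10.

€13,507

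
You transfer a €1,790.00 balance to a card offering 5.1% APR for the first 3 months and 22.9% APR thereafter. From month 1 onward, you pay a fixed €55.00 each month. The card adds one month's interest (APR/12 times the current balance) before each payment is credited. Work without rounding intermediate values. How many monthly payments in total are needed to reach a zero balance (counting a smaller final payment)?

48 payments

Promo months 1–3 at r₀ = 5.1%/12 = 0.00425; months 4+ at r₁ = 22.9%/12 = 0.0190833.
After month 3: iterate B ← B·(1+r₀) − €55.00 for 3 months → €1,647.22.
Then at r₁ with €55.00/mo: n₂ = −ln(1 − r₁·B/P)/ln(1+r₁) ≈ 44.84 → 45 more payments.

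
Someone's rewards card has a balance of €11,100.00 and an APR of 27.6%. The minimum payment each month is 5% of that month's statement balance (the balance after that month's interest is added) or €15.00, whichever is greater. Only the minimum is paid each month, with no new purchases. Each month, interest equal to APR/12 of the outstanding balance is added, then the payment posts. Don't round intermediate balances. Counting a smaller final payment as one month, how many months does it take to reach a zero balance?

Monthly rate r = 27.6%/12 = 2.3% = 0.023.
While 5% of the post-interest balance exceeds €15.00, each month B ← (B·(1+r))·(1 − 0.05), i.e. B shrinks by the factor (1+r)·0.95 = 0.97185.
This holds for months 1–128. Entering month 129 the balance is €287.09; 5% of the post-interest balance is now below €15.00, so the flat €15.00 minimum applies from here.
From month 129 a fixed €15.00 at rate r clears €287.09 in 26 more payments. Total: 128 + 26 = 154 months.

154 months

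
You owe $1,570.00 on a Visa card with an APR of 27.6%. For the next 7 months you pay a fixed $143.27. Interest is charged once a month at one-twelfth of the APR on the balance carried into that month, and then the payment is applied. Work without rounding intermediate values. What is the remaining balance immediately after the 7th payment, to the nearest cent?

$766.09

Monthly rate r = 27.6%/12 = 2.3% = 0.023.
Each month: B ← B·(1+r) − $143.27.
Month 1: interest $36.11; balance after payment $1,462.84.
Month 2: interest $33.65; balance after payment $1,353.22.
Month 3: interest $31.12; balance after payment $1,241.07.
Month 4: interest $28.54; balance after payment $1,126.34.
Month 5: interest $25.91; balance after payment $1,008.98.
Month 6: interest $23.21; balance after payment $888.92.
Month 7: interest $20.45; balance after payment $766.09.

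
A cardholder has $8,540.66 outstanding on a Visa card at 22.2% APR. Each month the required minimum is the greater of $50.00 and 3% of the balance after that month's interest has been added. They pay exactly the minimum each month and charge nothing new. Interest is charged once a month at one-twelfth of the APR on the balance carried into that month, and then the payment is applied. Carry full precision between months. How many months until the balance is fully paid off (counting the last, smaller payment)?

Monthly rate r = 22.2%/12 = 1.85% = 0.0185.
While 3% of the post-interest balance exceeds $50.00, each month B ← (B·(1+r))·(1 − 0.03), i.e. B shrinks by the factor (1+r)·0.97 = 0.98794.
This holds for months 1–137. Entering month 138 the balance is $1,621.36; 3% of the post-interest balance is now below $50.00, so the flat $50.00 minimum applies from here.
From month 138 a fixed $50.00 at rate r clears $1,621.36 in 50 more payments. Total: 137 + 50 = 187 months.

187 months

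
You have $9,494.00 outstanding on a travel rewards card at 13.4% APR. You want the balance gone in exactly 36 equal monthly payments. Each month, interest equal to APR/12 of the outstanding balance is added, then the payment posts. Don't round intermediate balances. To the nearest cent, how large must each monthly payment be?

Monthly rate r = 13.4%/12 = 1.11667% = 0.0111667.
Level-payment amortization: P = B₀·r / (1 − (1+r)^(−n)) = 9494.00·0.0111667 / (1 − 1.01117^(−36)).
Denominator 1 − (1+r)^(−36) = 0.329527151.
P = 106.016 / 0.329527151 ≈ 321.72.

$321.72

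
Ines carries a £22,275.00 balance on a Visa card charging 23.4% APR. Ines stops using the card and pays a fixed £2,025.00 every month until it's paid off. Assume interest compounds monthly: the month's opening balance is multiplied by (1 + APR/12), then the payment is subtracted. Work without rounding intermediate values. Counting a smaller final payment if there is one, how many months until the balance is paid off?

13 months

Monthly rate r = 23.4%/12 = 1.95% = 0.0195.
Recurrence: B ← B·(1+r) − £2,025.00.
Month 1: interest £434.36; balance after payment £20,684.36.
Month 2: interest £403.35; balance after payment £19,062.71.
Closed form: n = −ln(1 − rB₀/P)/ln(1+r) = −ln(0.7855)/ln(1.0195) ≈ 12.502, so the balance reaches zero during payment 13.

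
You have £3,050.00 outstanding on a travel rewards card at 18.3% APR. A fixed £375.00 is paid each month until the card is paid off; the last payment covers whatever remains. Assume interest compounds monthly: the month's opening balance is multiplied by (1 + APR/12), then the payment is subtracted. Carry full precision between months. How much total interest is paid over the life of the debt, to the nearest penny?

£231.71

Monthly rate r = 18.3%/12 = 1.525% = 0.01525.
Payoff takes n = ⌈−ln(1 − rB₀/P)/ln(1+r)⌉ = ⌈8.750⌉ = 9 payments; the last is £281.71.
Total paid = 8·£375.00 + £281.71 = £3,281.71.
Total interest = total paid − principal = £3,281.71 − £3,050.00 = £231.71.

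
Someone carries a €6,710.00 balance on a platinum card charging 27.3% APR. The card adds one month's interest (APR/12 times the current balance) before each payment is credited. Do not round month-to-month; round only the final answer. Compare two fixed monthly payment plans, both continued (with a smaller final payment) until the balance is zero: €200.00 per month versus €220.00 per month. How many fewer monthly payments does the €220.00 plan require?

12 fewer payments

Monthly rate r = 27.3%/12 = 2.275% = 0.02275.
At €200.00/mo: n = ⌈−ln(1 − rB₀/P)/ln(1+r)⌉ = 65 payments (last €10.05); total interest = total paid − €6,710.00 = €6,100.05.
At €220.00/mo: 53 payments (last €137.67); total interest €4,867.67.
Payments saved = 65 − 53 = 12.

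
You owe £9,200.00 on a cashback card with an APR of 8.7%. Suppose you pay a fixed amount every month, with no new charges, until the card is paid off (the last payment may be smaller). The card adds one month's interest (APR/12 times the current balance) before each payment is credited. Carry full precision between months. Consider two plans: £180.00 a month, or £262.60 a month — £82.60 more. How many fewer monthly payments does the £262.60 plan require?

24 fewer payments

Monthly rate r = 8.7%/12 = 0.725% = 0.00725.
At £180.00/mo: n = ⌈−ln(1 − rB₀/P)/ln(1+r)⌉ = 65 payments (last £14.79); total interest = total paid − £9,200.00 = £2,334.79.
At £262.60/mo: 41 payments (last £148.32); total interest £1,452.32.
Payments saved = 65 − 41 = 24.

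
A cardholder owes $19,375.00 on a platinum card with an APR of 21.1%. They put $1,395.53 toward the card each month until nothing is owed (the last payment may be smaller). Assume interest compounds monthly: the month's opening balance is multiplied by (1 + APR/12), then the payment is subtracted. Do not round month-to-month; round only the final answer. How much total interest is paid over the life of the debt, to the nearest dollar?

$3,033

Monthly rate r = 21.1%/12 = 1.75833% = 0.0175833.
Payoff takes n = ⌈−ln(1 − rB₀/P)/ln(1+r)⌉ = ⌈16.056⌉ = 17 payments; the last is $79.46.
Total paid = 16·$1,395.53 + $79.46 = $22,407.94.
Total interest = total paid − principal = $22,407.94 − $19,375.00 = $3,032.94.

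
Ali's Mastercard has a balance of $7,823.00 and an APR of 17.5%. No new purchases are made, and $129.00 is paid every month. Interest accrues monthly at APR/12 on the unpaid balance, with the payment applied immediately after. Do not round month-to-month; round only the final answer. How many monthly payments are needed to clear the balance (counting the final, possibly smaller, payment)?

Monthly rate r = 17.5%/12 = 1.45833% = 0.0145833.
Recurrence: B ← B·(1+r) − $129.00.
Month 1: interest $114.09; balance after payment $7,808.09.
Month 2: interest $113.87; balance after payment $7,792.95.
Closed form: n = −ln(1 − rB₀/P)/ln(1+r) = −ln(0.11562)/ln(1.01458) ≈ 149.017, so the balance reaches zero during payment 150.

150 months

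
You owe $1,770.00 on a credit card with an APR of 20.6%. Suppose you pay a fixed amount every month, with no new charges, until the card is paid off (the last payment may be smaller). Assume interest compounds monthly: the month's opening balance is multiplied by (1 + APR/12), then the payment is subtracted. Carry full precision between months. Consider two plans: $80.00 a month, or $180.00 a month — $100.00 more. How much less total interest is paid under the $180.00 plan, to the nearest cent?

$289.99

Monthly rate r = 20.6%/12 = 1.71667% = 0.0171667.
At $80.00/mo: n = ⌈−ln(1 − rB₀/P)/ln(1+r)⌉ = 29 payments (last $5.43); total interest = total paid − $1,770.00 = $475.43.
At $180.00/mo: 11 payments (last $155.44); total interest $185.44.
Interest saved = $475.43 − $185.44 = $289.99.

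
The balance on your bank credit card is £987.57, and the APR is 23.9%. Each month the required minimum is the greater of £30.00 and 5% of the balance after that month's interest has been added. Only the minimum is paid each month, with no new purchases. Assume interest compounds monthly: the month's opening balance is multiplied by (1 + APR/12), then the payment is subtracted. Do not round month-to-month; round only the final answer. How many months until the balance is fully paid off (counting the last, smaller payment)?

42 months

Monthly rate r = 23.9%/12 = 1.99167% = 0.0199167.
While 5% of the post-interest balance exceeds £30.00, each month B ← (B·(1+r))·(1 − 0.05), i.e. B shrinks by the factor (1+r)·0.95 = 0.96892.
This holds for months 1–17. Entering month 18 the balance is £577.39; 5% of the post-interest balance is now below £30.00, so the flat £30.00 minimum applies from here.
From month 18 a fixed £30.00 at rate r clears £577.39 in 25 more payments. Total: 17 + 25 = 42 months.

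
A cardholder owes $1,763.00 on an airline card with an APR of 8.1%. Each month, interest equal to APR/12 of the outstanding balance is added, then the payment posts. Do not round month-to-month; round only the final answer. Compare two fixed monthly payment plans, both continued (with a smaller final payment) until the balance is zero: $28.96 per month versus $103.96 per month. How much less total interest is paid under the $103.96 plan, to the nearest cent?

Monthly rate r = 8.1%/12 = 0.675% = 0.00675.
At $28.96/mo: n = ⌈−ln(1 − rB₀/P)/ln(1+r)⌉ = 79 payments (last $19.23); total interest = total paid − $1,763.00 = $515.11.
At $103.96/mo: 19 payments (last $7.39); total interest $115.67.
Interest saved = $515.11 − $115.67 = $399.44.

$399.44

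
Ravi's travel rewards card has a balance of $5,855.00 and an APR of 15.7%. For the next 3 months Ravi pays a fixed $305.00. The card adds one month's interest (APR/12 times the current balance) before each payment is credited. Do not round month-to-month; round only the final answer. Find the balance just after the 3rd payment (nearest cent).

Monthly rate r = 15.7%/12 = 1.30833% = 0.0130833.
Each month: B ← B·(1+r) − $305.00.
Month 1: interest $76.60; balance after payment $5,626.60.
Month 2: interest $73.61; balance after payment $5,395.22.
Month 3: interest $70.59; balance after payment $5,160.81.

$5,160.81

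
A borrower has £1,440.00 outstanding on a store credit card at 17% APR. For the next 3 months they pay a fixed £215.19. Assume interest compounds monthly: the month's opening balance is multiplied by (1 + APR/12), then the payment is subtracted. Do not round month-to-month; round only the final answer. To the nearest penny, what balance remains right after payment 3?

Monthly rate r = 17%/12 = 1.41667% = 0.0141667.
Each month: B ← B·(1+r) − £215.19.
Month 1: interest £20.40; balance after payment £1,245.21.
Month 2: interest £17.64; balance after payment £1,047.66.
Month 3: interest £14.84; balance after payment £847.31.

£847.31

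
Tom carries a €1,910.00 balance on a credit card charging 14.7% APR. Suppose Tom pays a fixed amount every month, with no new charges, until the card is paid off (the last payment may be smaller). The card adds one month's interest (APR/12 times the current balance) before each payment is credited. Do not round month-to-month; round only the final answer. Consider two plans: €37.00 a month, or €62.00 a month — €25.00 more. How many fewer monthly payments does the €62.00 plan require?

44 fewer payments

Monthly rate r = 14.7%/12 = 1.225% = 0.01225.
At €37.00/mo: n = ⌈−ln(1 − rB₀/P)/ln(1+r)⌉ = 83 payments (last €6.92); total interest = total paid − €1,910.00 = €1,130.92.
At €62.00/mo: 39 payments (last €56.78); total interest €502.78.
Payments saved = 83 − 39 = 44.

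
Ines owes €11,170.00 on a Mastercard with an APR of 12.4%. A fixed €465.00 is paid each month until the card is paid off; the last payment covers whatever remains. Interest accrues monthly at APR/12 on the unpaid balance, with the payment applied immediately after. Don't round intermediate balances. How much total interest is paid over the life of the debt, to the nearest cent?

€1,735.82

Monthly rate r = 12.4%/12 = 1.03333% = 0.0103333.
Payoff takes n = ⌈−ln(1 − rB₀/P)/ln(1+r)⌉ = ⌈27.753⌉ = 28 payments; the last is €350.82.
Total paid = 27·€465.00 + €350.82 = €12,905.82.
Total interest = total paid − principal = €12,905.82 − €11,170.00 = €1,735.82.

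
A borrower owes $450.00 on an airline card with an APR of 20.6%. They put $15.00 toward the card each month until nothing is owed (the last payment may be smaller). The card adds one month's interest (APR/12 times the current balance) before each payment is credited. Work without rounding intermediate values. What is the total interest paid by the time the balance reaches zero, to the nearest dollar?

$188

Monthly rate r = 20.6%/12 = 1.71667% = 0.0171667.
Payoff takes n = ⌈−ln(1 − rB₀/P)/ln(1+r)⌉ = ⌈42.513⌉ = 43 payments; the last is $7.72.
Total paid = 42·$15.00 + $7.72 = $637.72.
Total interest = total paid − principal = $637.72 − $450.00 = $187.72.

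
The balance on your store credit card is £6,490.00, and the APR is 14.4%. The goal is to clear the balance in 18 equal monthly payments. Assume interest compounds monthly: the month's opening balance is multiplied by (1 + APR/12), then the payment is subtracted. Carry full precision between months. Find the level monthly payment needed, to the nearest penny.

£403.05

Monthly rate r = 14.4%/12 = 1.2% = 0.012.
Level-payment amortization: P = B₀·r / (1 − (1+r)^(−n)) = 6490.00·0.012 / (1 − 1.012^(−18)).
Denominator 1 − (1+r)^(−18) = 0.193228078.
P = 77.88 / 0.193228078 ≈ 403.05.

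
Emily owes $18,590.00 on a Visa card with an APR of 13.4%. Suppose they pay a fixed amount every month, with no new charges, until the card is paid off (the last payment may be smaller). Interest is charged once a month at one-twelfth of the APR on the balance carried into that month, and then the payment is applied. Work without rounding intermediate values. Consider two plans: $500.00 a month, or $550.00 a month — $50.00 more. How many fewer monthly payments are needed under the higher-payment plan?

Monthly rate r = 13.4%/12 = 1.11667% = 0.0111667.
At $500.00/mo: n = ⌈−ln(1 − rB₀/P)/ln(1+r)⌉ = 49 payments (last $154.40); total interest = total paid − $18,590.00 = $5,564.40.
At $550.00/mo: 43 payments (last $372.32); total interest $4,882.32.
Payments saved = 49 − 43 = 6.

6 fewer payments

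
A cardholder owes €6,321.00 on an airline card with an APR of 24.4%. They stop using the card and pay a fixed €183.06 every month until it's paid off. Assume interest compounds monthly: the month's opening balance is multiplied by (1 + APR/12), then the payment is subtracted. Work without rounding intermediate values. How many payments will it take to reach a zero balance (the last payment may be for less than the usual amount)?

Monthly rate r = 24.4%/12 = 2.03333% = 0.0203333.
Recurrence: B ← B·(1+r) − €183.06.
Month 1: interest €128.53; balance after payment €6,266.47.
Month 2: interest €127.42; balance after payment €6,210.83.
Closed form: n = −ln(1 − rB₀/P)/ln(1+r) = −ln(0.2979)/ln(1.02033) ≈ 60.161, so the balance reaches zero during payment 61.

61 months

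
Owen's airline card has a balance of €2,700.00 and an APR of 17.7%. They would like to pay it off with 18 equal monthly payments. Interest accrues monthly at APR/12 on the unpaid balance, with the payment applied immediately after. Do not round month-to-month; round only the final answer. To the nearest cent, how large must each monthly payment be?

Monthly rate r = 17.7%/12 = 1.475% = 0.01475.
Level-payment amortization: P = B₀·r / (1 − (1+r)^(−n)) = 2700.00·0.01475 / (1 − 1.01475^(−18)).
Denominator 1 − (1+r)^(−18) = 0.231689232.
P = 39.825 / 0.231689232 ≈ 171.89.

€171.89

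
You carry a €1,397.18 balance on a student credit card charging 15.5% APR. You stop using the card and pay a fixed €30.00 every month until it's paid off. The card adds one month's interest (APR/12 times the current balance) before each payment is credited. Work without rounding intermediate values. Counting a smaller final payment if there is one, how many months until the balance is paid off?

72 payments

Monthly rate r = 15.5%/12 = 1.29167% = 0.0129167.
Recurrence: B ← B·(1+r) − €30.00.
Month 1: interest €18.05; balance after payment €1,385.23.
Month 2: interest €17.89; balance after payment €1,373.12.
Closed form: n = −ln(1 − rB₀/P)/ln(1+r) = −ln(0.39844)/ln(1.01292) ≈ 71.701, so the balance reaches zero during payment 72.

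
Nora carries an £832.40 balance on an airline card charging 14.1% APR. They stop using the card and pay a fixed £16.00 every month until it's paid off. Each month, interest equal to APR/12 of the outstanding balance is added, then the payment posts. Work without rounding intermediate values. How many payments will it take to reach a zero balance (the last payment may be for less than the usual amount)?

Monthly rate r = 14.1%/12 = 1.175% = 0.01175.
Recurrence: B ← B·(1+r) − £16.00.
Month 1: interest £9.78; balance after payment £826.18.
Month 2: interest £9.71; balance after payment £819.89.
Closed form: n = −ln(1 − rB₀/P)/ln(1+r) = −ln(0.38871)/ln(1.01175) ≈ 80.891, so the balance reaches zero during payment 81.

81 payments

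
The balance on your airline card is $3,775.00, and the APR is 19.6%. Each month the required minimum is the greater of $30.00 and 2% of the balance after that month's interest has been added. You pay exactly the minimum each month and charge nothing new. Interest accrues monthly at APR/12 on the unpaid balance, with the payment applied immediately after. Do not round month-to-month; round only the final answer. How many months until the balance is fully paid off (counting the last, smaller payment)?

336 months

Monthly rate r = 19.6%/12 = 1.63333% = 0.0163333.
While 2% of the post-interest balance exceeds $30.00, each month B ← (B·(1+r))·(1 − 0.02), i.e. B shrinks by the factor (1+r)·0.98 = 0.99601.
This holds for months 1–235. Entering month 236 the balance is $1,474.16; 2% of the post-interest balance is now below $30.00, so the flat $30.00 minimum applies from here.
From month 236 a fixed $30.00 at rate r clears $1,474.16 in 101 more payments. Total: 235 + 101 = 336 months.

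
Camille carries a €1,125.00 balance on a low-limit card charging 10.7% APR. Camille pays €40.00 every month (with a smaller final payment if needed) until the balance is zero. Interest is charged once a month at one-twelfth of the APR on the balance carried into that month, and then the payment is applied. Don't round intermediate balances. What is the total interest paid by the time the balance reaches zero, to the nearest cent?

Monthly rate r = 10.7%/12 = 0.891667% = 0.00891667.
Payoff takes n = ⌈−ln(1 − rB₀/P)/ln(1+r)⌉ = ⌈32.524⌉ = 33 payments; the last is €21.02.
Total paid = 32·€40.00 + €21.02 = €1,301.02.
Total interest = total paid − principal = €1,301.02 − €1,125.00 = €176.02.

€176.02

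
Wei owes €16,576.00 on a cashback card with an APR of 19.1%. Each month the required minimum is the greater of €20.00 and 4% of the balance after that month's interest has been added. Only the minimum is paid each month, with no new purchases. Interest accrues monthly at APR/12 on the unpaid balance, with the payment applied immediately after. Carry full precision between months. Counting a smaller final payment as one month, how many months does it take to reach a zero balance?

Monthly rate r = 19.1%/12 = 1.59167% = 0.0159167.
While 4% of the post-interest balance exceeds €20.00, each month B ← (B·(1+r))·(1 − 0.04), i.e. B shrinks by the factor (1+r)·0.96 = 0.97528.
This holds for months 1–141. Entering month 142 the balance is €486.09; 4% of the post-interest balance is now below €20.00, so the flat €20.00 minimum applies from here.
From month 142 a fixed €20.00 at rate r clears €486.09 in 31 more payments. Total: 141 + 31 = 172 months.

172 months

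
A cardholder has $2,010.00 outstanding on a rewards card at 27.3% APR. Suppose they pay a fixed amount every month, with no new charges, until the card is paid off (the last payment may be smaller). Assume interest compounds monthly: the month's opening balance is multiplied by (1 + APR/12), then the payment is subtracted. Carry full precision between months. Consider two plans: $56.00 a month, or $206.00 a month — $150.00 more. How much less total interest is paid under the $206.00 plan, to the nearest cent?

Monthly rate r = 27.3%/12 = 2.275% = 0.02275.
At $56.00/mo: n = ⌈−ln(1 − rB₀/P)/ln(1+r)⌉ = 76 payments (last $21.93); total interest = total paid − $2,010.00 = $2,211.93.
At $206.00/mo: 12 payments (last $32.86); total interest $288.86.
Interest saved = $2,211.93 − $288.86 = $1,923.07.

$1,923.07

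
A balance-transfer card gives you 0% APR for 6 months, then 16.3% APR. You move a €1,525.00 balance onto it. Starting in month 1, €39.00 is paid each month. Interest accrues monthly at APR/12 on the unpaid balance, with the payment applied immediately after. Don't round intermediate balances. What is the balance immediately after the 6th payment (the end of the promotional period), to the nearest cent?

Promo months 1–6 at r₀ = 0%/12 = 0; months 7+ at r₁ = 16.3%/12 = 0.0135833.
After month 6 (no interest yet): B = €1,525.00 − 6·€39.00 = €1,291.00.

€1,291.00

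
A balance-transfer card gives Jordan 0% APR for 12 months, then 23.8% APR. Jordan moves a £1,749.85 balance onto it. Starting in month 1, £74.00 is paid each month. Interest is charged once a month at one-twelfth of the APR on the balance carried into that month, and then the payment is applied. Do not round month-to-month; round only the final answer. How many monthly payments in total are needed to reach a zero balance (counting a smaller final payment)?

26 months

Promo months 1–12 at r₀ = 0%/12 = 0; months 13+ at r₁ = 23.8%/12 = 0.0198333.
After month 12 (no interest yet): B = £1,749.85 − 12·£74.00 = £861.85.
Then at r₁ with £74.00/mo: n₂ = −ln(1 − r₁·B/P)/ln(1+r₁) ≈ 13.37 → 14 more payments.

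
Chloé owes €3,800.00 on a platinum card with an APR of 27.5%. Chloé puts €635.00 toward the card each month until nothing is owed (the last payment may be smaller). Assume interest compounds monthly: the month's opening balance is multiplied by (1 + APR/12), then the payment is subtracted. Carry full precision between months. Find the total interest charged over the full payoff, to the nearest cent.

Monthly rate r = 27.5%/12 = 2.29167% = 0.0229167.
Payoff takes n = ⌈−ln(1 − rB₀/P)/ln(1+r)⌉ = ⌈6.510⌉ = 7 payments; the last is €325.59.
Total paid = 6·€635.00 + €325.59 = €4,135.59.
Total interest = total paid − principal = €4,135.59 − €3,800.00 = €335.59.

€335.59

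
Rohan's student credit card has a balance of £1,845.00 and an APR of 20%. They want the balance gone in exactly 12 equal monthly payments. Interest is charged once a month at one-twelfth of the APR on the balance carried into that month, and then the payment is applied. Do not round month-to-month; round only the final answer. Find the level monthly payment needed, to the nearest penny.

Monthly rate r = 20%/12 = 1.66667% = 0.0166667.
Level-payment amortization: P = B₀·r / (1 − (1+r)^(−n)) = 1845.00·0.0166667 / (1 − 1.01667^(−12)).
Denominator 1 − (1+r)^(−12) = 0.179918557.
P = 30.75 / 0.179918557 ≈ 170.91.

£170.91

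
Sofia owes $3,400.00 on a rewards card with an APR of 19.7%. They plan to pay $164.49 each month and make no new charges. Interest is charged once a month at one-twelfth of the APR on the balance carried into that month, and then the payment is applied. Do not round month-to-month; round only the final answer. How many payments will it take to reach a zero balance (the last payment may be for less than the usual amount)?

Monthly rate r = 19.7%/12 = 1.64167% = 0.0164167.
Recurrence: B ← B·(1+r) − $164.49.
Month 1: interest $55.82; balance after payment $3,291.33.
Month 2: interest $54.03; balance after payment $3,180.87.
Closed form: n = −ln(1 − rB₀/P)/ln(1+r) = −ln(0.66067)/ln(1.01642) ≈ 25.456, so the balance reaches zero during payment 26.

26 payments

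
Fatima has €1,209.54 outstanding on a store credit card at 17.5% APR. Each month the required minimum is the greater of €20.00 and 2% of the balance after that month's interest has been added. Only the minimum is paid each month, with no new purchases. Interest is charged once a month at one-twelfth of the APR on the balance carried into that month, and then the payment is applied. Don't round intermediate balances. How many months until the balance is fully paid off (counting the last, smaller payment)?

Monthly rate r = 17.5%/12 = 1.45833% = 0.0145833.
While 2% of the post-interest balance exceeds €20.00, each month B ← (B·(1+r))·(1 − 0.02), i.e. B shrinks by the factor (1+r)·0.98 = 0.99429.
This holds for months 1–36. Entering month 37 the balance is €984.28; 2% of the post-interest balance is now below €20.00, so the flat €20.00 minimum applies from here.
From month 37 a fixed €20.00 at rate r clears €984.28 in 88 more payments. Total: 36 + 88 = 124 months.

124 months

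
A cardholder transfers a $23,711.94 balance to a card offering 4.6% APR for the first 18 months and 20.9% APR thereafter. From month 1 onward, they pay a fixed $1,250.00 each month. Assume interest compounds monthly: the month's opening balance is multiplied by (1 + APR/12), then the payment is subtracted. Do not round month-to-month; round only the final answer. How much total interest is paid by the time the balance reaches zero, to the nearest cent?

$996.13

Promo months 1–18 at r₀ = 4.6%/12 = 0.00383333; months 19+ at r₁ = 20.9%/12 = 0.0174167.
After month 18: iterate B ← B·(1+r₀) − $1,250.00 for 18 months → $2,154.15.
Then at r₁ with $1,250.00/mo: n₂ = −ln(1 − r₁·B/P)/ln(1+r₁) ≈ 1.76 → 2 more payments.
Total paid = 19·$1,250.00 + $958.07 = $24,708.07; interest = $24,708.07 − $23,711.94 = $996.13.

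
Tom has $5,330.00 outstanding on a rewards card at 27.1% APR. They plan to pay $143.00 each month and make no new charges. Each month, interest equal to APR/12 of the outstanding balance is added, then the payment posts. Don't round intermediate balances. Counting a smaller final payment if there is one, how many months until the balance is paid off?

83 payments

Monthly rate r = 27.1%/12 = 2.25833% = 0.0225833.
Recurrence: B ← B·(1+r) − $143.00.
Month 1: interest $120.37; balance after payment $5,307.37.
Month 2: interest $119.86; balance after payment $5,284.23.
Closed form: n = −ln(1 − rB₀/P)/ln(1+r) = −ln(0.15826)/ln(1.02258) ≈ 82.551, so the balance reaches zero during payment 83.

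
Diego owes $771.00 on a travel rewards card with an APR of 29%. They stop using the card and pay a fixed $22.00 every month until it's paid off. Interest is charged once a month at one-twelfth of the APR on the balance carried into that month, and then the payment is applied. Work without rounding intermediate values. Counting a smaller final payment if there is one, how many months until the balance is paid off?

Monthly rate r = 29%/12 = 2.41667% = 0.0241667.
Recurrence: B ← B·(1+r) − $22.00.
Month 1: interest $18.63; balance after payment $767.63.
Month 2: interest $18.55; balance after payment $764.18.
Closed form: n = −ln(1 − rB₀/P)/ln(1+r) = −ln(0.15307)/ln(1.02417) ≈ 78.598, so the balance reaches zero during payment 79.

79 months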